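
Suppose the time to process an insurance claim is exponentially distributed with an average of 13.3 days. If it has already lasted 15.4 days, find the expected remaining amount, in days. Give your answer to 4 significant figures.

13.30

The rate is λ = 1/13.3 = 0.075188 per day.
By memorylessness, the remaining amount past any threshold is again Exp(λ) with mean 1/λ = 13.3 days.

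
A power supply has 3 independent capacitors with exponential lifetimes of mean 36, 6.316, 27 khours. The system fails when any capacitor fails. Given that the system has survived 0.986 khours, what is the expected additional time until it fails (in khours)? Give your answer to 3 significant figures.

First-failure rate Σλ = 1/36 + 1/6.316 + 1/27 = 0.223143.
By memorylessness the expected residual is 1/Σλ = 4.48143 khours, regardless of the 0.986 already elapsed.

4.48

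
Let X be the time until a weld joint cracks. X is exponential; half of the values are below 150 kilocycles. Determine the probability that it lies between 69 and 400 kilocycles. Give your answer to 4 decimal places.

For an exponential, median = ln(2)/λ, so λ = ln 2 / 150 = 0.00462098 per kilocycle.
P(69 < X < 400) = e^(−λ·69) − e^(−λ·400) = 0.72699 − 0.15749 ≈ 0.5695.

0.5695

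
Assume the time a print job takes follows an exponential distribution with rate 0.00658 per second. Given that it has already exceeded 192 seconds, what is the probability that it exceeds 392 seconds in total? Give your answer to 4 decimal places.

P(X > s+t | X > s) = e^(−λ(s+t))/e^(−λs) = e^(−λt), independent of s = 192.
P(X > 200) = e^(−1.316) ≈ 0.2682.

0.2682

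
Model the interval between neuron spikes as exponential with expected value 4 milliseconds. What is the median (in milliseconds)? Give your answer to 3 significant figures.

2.77

The rate is λ = 1/4 = 0.25 per millisecond.
Set 1 − e^(−λt) = 0.5, so t = −ln(0.5)/λ = 0.69315/0.25 ≈ 2.77259 milliseconds.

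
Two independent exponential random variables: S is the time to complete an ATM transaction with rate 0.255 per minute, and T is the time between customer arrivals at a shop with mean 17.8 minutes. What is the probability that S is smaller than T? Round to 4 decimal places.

λ_1 = 0.255, λ_2 = 1/17.8 = 0.0561798.
For independent exponentials, P(S < T) = λ_1/(λ_1+λ_2) = 0.255/0.31118 ≈ 0.8195.

0.8195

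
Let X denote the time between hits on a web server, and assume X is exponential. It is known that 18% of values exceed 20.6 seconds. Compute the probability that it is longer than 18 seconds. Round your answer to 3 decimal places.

0.223

e^(−λ·20.6) = 0.18 ⇒ λ = −ln(0.18)/20.6 = 0.0832426.
P(X > 18) = e^(−0.0832426·18) = e^(−1.4984) ≈ 0.223.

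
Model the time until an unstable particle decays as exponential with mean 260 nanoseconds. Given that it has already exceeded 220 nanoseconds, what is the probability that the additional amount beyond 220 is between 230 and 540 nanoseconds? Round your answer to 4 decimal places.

The rate is λ = 1/260 = 0.00384615 per nanosecond.
Memoryless: the residual past 220 is again Exp(λ).
P(230 < residual < 540) = e^(−λ·230) − e^(−λ·540) = 0.41287 − 0.12532 ≈ 0.2876.

0.2876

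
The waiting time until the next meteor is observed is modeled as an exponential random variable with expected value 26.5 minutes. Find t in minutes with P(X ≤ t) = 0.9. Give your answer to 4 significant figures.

The rate is λ = 1/26.5 = 0.0377358 per minute.
Set 1 − e^(−λt) = 0.9, so t = −ln(0.1)/λ = 2.3026/0.0377358 ≈ 61.0185 minutes.

61.02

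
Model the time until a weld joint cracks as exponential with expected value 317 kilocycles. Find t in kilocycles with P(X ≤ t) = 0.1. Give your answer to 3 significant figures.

33.4

The rate is λ = 1/317 = 0.00315457 per kilocycle.
Set 1 − e^(−λt) = 0.1, so t = −ln(0.9)/λ = 0.10536/0.00315457 ≈ 33.3993 kilocycles.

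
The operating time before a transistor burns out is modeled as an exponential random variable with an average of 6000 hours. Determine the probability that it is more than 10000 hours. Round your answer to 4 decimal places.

0.1889

The rate is λ = 1/6000 = 0.000166667 per hour.
P(X > 10000) = e^(−λ·10000) = e^(−1.6667) ≈ 0.1889.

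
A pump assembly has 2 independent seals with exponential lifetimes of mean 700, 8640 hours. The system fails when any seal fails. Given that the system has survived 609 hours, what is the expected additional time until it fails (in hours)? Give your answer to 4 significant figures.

647.5

First-failure rate Σλ = 1/700 + 1/8640 = 0.00154431.
By memorylessness the expected residual is 1/Σλ = 647.537 hours, regardless of the 609 already elapsed.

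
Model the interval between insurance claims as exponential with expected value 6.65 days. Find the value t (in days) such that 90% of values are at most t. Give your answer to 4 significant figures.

15.31

The rate is λ = 1/6.65 = 0.150376 per day.
Set 1 − e^(−λt) = 0.9, so t = −ln(0.1)/λ = 2.3026/0.150376 ≈ 15.3122 days.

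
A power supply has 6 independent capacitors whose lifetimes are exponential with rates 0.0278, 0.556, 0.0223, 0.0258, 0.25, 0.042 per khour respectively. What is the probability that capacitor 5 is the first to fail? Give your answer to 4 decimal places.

0.2706

The time to first failure is exponential with rate Σλ = 0.0278 + 0.556 + 0.0223 + 0.0258 + 0.25 + 0.042 = 0.9239.
P(capacitor 5 first) = λ_5/Σλ = 0.25/0.9239 ≈ 0.2706.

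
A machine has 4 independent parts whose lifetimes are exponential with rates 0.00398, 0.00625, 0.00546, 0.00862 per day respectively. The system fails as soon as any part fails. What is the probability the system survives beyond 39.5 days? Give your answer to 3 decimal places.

The time to first failure is exponential with rate Σλ = 0.00398 + 0.00625 + 0.00546 + 0.00862 = 0.02431.
P(min > 39.5) = e^(−0.02431·39.5) = e^(−0.96024) ≈ 0.383.

0.383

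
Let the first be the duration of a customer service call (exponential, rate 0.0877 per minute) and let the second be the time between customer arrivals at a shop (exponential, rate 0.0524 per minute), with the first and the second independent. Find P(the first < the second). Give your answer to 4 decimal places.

λ_1 = 0.0877, λ_2 = 0.0524.
For independent exponentials, P(the first < the second) = λ_1/(λ_1+λ_2) = 0.0877/0.1401 ≈ 0.6260.

0.6260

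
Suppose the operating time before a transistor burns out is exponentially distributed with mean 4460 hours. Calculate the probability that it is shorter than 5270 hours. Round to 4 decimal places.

The rate is λ = 1/4460 = 0.000224215 per hour.
P(X ≤ 5270) = 1 − e^(−λ·5270) = 1 − e^(−1.1816) ≈ 0.6932.

0.6932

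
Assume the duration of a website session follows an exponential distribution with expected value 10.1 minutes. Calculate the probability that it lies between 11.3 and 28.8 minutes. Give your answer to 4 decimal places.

0.2689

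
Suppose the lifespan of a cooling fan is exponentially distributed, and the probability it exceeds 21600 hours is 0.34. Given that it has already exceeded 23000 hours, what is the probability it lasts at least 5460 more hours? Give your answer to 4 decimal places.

0.7613

From e^(−λ·21600) = 0.34, λ = −ln(0.34)/21600 = 0.0000499449.
Memoryless: P(X > 23000+5460 | X > 23000) = P(X > 5460) = e^(−0.0000499449·5460) ≈ 0.7613.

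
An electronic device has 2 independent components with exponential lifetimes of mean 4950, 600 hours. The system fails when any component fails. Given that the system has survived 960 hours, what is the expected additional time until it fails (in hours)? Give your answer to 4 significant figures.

535.1

First-failure rate Σλ = 1/4950 + 1/600 = 0.00186869.
By memorylessness the expected residual is 1/Σλ = 535.135 hours, regardless of the 960 already elapsed.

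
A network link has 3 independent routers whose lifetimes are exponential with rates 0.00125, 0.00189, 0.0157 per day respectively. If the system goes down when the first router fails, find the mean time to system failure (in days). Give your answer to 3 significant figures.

53.1

The time to first failure is exponential with rate Σλ = 0.00125 + 0.00189 + 0.0157 = 0.01884.
E[min] = 1/Σλ = 1/0.01884 = 53.0786 days.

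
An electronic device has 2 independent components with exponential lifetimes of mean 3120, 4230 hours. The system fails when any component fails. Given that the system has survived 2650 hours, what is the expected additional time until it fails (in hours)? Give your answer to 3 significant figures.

1800

First-failure rate Σλ = 1/3120 + 1/4230 = 0.000556919.
By memorylessness the expected residual is 1/Σλ = 1795.59 hours, regardless of the 2650 already elapsed.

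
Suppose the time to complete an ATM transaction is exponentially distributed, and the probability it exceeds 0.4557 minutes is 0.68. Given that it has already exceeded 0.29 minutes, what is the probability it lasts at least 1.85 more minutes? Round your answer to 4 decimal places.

0.2089

From e^(−λ·0.4557) = 0.68, λ = −ln(0.68)/0.4557 = 0.846308.
Memoryless: P(X > 0.29+1.85 | X > 0.29) = P(X > 1.85) = e^(−0.846308·1.85) ≈ 0.2089.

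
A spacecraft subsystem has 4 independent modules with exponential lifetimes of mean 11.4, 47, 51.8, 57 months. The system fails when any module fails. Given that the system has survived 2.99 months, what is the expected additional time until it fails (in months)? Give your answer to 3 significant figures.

First-failure rate Σλ = 1/11.4 + 1/47 + 1/51.8 + 1/57 = 0.145845.
By memorylessness the expected residual is 1/Σλ = 6.85661 months, regardless of the 2.99 already elapsed.

6.86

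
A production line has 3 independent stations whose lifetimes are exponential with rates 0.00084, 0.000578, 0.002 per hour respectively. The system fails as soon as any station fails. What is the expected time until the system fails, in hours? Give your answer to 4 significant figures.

292.6

The time to first failure is exponential with rate Σλ = 0.00084 + 0.000578 + 0.002 = 0.003418.
E[min] = 1/Σλ = 1/0.003418 = 292.569 hours.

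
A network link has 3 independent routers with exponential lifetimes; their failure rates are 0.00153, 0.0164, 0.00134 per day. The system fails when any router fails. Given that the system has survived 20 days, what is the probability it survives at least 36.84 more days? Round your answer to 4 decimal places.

0.4917

Time to first failure ~ Exp(Σλ) with Σλ = 0.01927.
By memorylessness, P(T > 20+36.84 | T > 20) = P(T > 36.84) = e^(−0.01927·36.84) ≈ 0.4917.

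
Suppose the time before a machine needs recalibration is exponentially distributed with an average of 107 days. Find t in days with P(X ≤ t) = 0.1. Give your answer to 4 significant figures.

The rate is λ = 1/107 = 0.00934579 per day.
Set 1 − e^(−λt) = 0.1, so t = −ln(0.9)/λ = 0.10536/0.00934579 ≈ 11.2736 days.

11.27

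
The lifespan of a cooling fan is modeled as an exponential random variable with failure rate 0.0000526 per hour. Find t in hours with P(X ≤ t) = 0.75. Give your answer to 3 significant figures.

Set 1 − e^(−λt) = 0.75, so t = −ln(0.25)/λ = 1.3863/0.0000526 ≈ 26355.4 hours.

26400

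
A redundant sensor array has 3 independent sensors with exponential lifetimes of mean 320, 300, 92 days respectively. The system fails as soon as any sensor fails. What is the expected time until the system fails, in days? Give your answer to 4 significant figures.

57.71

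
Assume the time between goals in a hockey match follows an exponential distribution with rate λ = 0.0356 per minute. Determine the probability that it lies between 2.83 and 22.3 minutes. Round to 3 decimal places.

P(2.83 < X < 22.3) = e^(−λ·2.83) − e^(−λ·22.3) = 0.90416 − 0.45209 ≈ 0.452.

0.452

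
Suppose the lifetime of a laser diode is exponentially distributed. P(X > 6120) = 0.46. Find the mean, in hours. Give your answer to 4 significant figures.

7881

e^(−λ·6120) = 0.46 ⇒ λ = −ln(0.46)/6120 = 0.000126884.
Mean = 1/λ = 7881.23 hours.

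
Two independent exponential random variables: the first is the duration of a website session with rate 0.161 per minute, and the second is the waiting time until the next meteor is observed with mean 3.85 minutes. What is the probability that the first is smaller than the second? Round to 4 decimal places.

0.3827

λ_1 = 0.161, λ_2 = 1/3.85 = 0.25974.
For independent exponentials, P(the first < the second) = λ_1/(λ_1+λ_2) = 0.161/0.42074 ≈ 0.3827.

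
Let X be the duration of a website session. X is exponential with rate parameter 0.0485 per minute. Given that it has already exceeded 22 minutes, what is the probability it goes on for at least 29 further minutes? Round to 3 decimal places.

0.245

The exponential is memoryless, so the remaining time is again Exp(λ): the condition X > 22 is irrelevant.
P(X > 29) = e^(−1.4065) ≈ 0.245.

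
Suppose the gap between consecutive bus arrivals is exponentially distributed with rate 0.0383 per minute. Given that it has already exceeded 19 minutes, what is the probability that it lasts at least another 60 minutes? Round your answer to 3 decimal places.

0.100

By the memoryless property, P(X > 19+60 | X > 19) = P(X > 60).
P(X > 60) = e^(−2.298) ≈ 0.100.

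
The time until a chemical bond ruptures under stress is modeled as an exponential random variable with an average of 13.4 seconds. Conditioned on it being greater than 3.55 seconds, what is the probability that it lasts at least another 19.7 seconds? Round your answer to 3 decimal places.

The rate is λ = 1/13.4 = 0.0746269 per second.
The exponential is memoryless, so the remaining time is again Exp(λ): the condition X > 3.55 is irrelevant.
P(X > 19.7) = e^(−1.4701) ≈ 0.230.

0.230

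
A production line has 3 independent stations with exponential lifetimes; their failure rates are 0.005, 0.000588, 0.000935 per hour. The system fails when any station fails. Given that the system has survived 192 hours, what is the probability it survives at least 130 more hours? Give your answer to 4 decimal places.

0.4283

Time to first failure ~ Exp(Σλ) with Σλ = 0.006523.
By memorylessness, P(T > 192+130 | T > 192) = P(T > 130) = e^(−0.006523·130) ≈ 0.4283.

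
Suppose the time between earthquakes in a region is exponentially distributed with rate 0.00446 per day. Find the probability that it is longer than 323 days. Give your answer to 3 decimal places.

0.237

P(X > 323) = e^(−λ·323) = e^(−1.4406) ≈ 0.237.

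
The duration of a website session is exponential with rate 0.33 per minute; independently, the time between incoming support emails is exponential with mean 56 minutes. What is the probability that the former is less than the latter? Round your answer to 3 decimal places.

λ_1 = 0.33, λ_2 = 1/56 = 0.0178571.
For independent exponentials, P(the former < the latter) = λ_1/(λ_1+λ_2) = 0.33/0.347857 ≈ 0.949.

0.949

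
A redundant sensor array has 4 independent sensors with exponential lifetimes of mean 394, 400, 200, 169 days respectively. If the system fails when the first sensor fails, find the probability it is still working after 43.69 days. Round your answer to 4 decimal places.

The first failure time is exponential with rate Σλ_i = 1/394 + 1/400 + 1/200 + 1/169 = 0.0159552 per day.
P(min > 43.69) = e^(−0.0159552·43.69) = e^(−0.69708) ≈ 0.4980.

0.4980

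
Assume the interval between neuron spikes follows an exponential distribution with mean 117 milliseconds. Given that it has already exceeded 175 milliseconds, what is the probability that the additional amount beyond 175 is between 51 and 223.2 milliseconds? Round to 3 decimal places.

0.498

The rate is λ = 1/117 = 0.00854701 per millisecond.
Memoryless: the residual past 175 is again Exp(λ).
P(51 < residual < 223.2) = e^(−λ·51) − e^(−λ·223.2) = 0.64668 − 0.14842 ≈ 0.498.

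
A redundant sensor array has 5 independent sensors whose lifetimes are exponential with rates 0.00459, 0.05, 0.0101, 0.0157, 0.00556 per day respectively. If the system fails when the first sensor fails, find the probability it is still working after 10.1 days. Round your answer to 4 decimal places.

0.4198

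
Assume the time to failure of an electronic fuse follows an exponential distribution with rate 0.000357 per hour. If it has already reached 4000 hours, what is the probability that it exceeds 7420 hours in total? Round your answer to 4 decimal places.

P(X > s+t | X > s) = e^(−λ(s+t))/e^(−λs) = e^(−λt), independent of s = 4000.
P(X > 3420) = e^(−1.2209) ≈ 0.2950.

0.2950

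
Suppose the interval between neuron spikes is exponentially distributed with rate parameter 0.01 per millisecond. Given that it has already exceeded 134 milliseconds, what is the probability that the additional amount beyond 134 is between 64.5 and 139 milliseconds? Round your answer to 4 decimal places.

Memoryless: the residual past 134 is again Exp(λ).
P(64.5 < residual < 139) = e^(−λ·64.5) − e^(−λ·139) = 0.52466 − 0.24908 ≈ 0.2756.

0.2756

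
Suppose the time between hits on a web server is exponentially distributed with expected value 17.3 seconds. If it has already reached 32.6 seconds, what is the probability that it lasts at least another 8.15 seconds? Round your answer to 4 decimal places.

0.6243

The rate is λ = 1/17.3 = 0.0578035 per second.
P(X > s+t | X > s) = e^(−λ(s+t))/e^(−λs) = e^(−λt), independent of s = 32.6.
P(X > 8.15) = e^(−0.4711) ≈ 0.6243.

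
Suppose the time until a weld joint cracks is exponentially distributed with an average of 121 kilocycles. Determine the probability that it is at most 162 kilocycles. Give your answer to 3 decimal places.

0.738

The rate is λ = 1/121 = 0.00826446 per kilocycle.
P(X ≤ 162) = 1 − e^(−λ·162) = 1 − e^(−1.3388) ≈ 0.738.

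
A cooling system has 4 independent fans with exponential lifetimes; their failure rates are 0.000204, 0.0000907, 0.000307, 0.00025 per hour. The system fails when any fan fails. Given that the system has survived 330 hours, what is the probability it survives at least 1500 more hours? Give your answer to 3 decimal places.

0.279

Time to first failure ~ Exp(Σλ) with Σλ = 0.0008517.
By memorylessness, P(T > 330+1500 | T > 330) = P(T > 1500) = e^(−0.0008517·1500) ≈ 0.279.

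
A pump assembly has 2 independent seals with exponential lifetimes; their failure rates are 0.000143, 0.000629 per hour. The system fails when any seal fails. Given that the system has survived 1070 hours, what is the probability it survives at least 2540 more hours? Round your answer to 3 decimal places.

0.141

Time to first failure ~ Exp(Σλ) with Σλ = 0.000772.
By memorylessness, P(T > 1070+2540 | T > 1070) = P(T > 2540) = e^(−0.000772·2540) ≈ 0.141.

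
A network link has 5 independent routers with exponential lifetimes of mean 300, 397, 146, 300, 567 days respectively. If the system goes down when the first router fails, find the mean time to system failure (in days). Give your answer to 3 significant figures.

The first failure time is exponential with rate Σλ_i = 1/300 + 1/397 + 1/146 + 1/300 + 1/567 = 0.0177985 per day.
E[min] = 1/Σλ = 1/0.0177985 = 56.1844 days.

56.2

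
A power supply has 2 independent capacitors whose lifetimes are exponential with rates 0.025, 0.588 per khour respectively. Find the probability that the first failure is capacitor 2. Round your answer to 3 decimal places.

The time to first failure is exponential with rate Σλ = 0.025 + 0.588 = 0.613.
P(capacitor 2 first) = λ_2/Σλ = 0.588/0.613 ≈ 0.959.

0.959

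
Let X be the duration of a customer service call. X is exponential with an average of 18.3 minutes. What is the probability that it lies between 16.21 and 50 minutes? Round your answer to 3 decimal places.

0.347

The rate is λ = 1/18.3 = 0.0546448 per minute.
P(16.21 < X < 50) = e^(−λ·16.21) − e^(−λ·50) = 0.41239 − 0.06507 ≈ 0.347.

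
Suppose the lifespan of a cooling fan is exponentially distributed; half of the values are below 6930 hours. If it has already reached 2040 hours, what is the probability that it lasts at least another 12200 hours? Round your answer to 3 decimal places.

0.295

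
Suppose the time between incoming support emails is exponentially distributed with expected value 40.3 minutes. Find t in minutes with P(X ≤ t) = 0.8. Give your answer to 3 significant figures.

The rate is λ = 1/40.3 = 0.0248139 per minute.
Set 1 − e^(−λt) = 0.8, so t = −ln(0.2)/λ = 1.6094/0.0248139 ≈ 64.8603 minutes.

64.9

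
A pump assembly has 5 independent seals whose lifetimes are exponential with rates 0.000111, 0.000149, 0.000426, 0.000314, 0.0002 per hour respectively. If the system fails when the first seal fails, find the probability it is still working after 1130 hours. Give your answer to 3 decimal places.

0.258

The time to first failure is exponential with rate Σλ = 0.000111 + 0.000149 + 0.000426 + 0.000314 + 0.0002 = 0.0012.
P(min > 1130) = e^(−0.0012·1130) = e^(−1.356) ≈ 0.258.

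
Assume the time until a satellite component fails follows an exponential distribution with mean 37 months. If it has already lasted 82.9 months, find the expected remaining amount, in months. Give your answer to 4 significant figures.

37.00

The rate is λ = 1/37 = 0.027027 per month.
By memorylessness, the remaining amount past any threshold is again Exp(λ) with mean 1/λ = 37 months.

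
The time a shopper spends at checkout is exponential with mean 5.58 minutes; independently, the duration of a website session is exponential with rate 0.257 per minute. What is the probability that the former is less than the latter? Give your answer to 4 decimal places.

0.4108

λ_1 = 1/5.58 = 0.179211, λ_2 = 0.257.
For independent exponentials, P(the former < the latter) = λ_1/(λ_1+λ_2) = 0.179211/0.436211 ≈ 0.4108.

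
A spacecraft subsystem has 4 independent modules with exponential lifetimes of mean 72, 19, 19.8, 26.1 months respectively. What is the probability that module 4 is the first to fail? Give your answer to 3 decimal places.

0.247

Rates: λ_i = 1/mean_i → 0.0138889, 0.0526316, 0.0505051, 0.0383142; Σλ = 0.15534.
P(module 4 first) = λ_4/Σλ = 0.0383142/0.15534 ≈ 0.247.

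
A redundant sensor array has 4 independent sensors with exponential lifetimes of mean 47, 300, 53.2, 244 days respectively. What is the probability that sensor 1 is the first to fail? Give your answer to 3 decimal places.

Rates: λ_i = 1/mean_i → 0.0212766, 0.00333333, 0.018797, 0.00409836; Σλ = 0.0475053.
P(sensor 1 first) = λ_1/Σλ = 0.0212766/0.0475053 ≈ 0.448.

0.448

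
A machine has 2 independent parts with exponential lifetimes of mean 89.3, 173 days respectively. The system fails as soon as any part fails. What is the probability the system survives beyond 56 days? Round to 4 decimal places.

0.3864

The first failure time is exponential with rate Σλ_i = 1/89.3 + 1/173 = 0.0169786 per day.
P(min > 56) = e^(−0.0169786·56) = e^(−0.9508) ≈ 0.3864.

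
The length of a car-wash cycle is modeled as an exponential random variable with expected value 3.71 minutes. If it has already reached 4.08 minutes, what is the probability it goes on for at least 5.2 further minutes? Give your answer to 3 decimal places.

The rate is λ = 1/3.71 = 0.269542 per minute.
P(X > s+t | X > s) = e^(−λ(s+t))/e^(−λs) = e^(−λt), independent of s = 4.08.
P(X > 5.2) = e^(−1.4016) ≈ 0.246.

0.246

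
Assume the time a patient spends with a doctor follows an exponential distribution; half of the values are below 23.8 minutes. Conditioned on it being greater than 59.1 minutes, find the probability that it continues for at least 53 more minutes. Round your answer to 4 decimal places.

0.2136

For an exponential, median = ln(2)/λ, so λ = ln 2 / 23.8 = 0.0291238 per minute.
The exponential is memoryless, so the remaining time is again Exp(λ): the condition X > 59.1 is irrelevant.
P(X > 53) = e^(−1.5436) ≈ 0.2136.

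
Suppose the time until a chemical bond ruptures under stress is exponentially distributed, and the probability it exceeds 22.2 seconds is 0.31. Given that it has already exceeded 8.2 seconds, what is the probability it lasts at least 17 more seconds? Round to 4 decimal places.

0.4079

From e^(−λ·22.2) = 0.31, λ = −ln(0.31)/22.2 = 0.052756.
Memoryless: P(X > 8.2+17 | X > 8.2) = P(X > 17) = e^(−0.052756·17) ≈ 0.4079.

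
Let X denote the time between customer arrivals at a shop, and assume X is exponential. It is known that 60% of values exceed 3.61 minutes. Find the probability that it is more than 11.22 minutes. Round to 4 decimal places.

0.2044

e^(−λ·3.61) = 0.60 ⇒ λ = −ln(0.60)/3.61 = 0.141503.
P(X > 11.22) = e^(−0.141503·11.22) = e^(−1.5877) ≈ 0.2044.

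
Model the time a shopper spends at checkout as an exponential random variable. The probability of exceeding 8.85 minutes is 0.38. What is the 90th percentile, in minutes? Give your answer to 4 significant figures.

e^(−λ·8.85) = 0.38 ⇒ λ = −ln(0.38)/8.85 = 0.109332.
90th percentile: 1 − e^(−λt) = 0.9, t = −ln(0.1)/λ = 21.0606 minutes.

21.06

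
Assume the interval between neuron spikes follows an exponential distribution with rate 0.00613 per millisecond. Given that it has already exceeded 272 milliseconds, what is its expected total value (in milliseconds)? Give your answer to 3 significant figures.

By memorylessness, E[X | X > 272] = 272 + 1/λ = 272 + 163.132 = 435.132 milliseconds.

435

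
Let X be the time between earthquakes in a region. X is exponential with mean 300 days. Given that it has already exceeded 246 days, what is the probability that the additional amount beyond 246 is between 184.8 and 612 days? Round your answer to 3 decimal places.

0.410

The rate is λ = 1/300 = 0.00333333 per day.
Memoryless: the residual past 246 is again Exp(λ).
P(184.8 < residual < 612) = e^(−λ·184.8) − e^(−λ·612) = 0.54010 − 0.13003 ≈ 0.410.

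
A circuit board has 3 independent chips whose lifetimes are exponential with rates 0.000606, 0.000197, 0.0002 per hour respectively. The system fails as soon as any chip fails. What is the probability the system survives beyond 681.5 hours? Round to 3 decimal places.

0.505

The time to first failure is exponential with rate Σλ = 0.000606 + 0.000197 + 0.0002 = 0.001003.
P(min > 681.5) = e^(−0.001003·681.5) = e^(−0.68354) ≈ 0.505.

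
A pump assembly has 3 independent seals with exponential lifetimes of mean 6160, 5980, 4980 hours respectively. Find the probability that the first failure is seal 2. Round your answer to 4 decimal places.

0.3153

Rates: λ_i = 1/mean_i → 0.000162338, 0.000167224, 0.000200803; Σλ = 0.000530365.
P(seal 2 first) = λ_2/Σλ = 0.000167224/0.000530365 ≈ 0.3153.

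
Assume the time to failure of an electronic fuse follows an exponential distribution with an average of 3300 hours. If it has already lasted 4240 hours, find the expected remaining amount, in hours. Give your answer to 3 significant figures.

3300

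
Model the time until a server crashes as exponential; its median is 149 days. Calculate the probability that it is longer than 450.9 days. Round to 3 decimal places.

For an exponential, median = ln(2)/λ, so λ = ln 2 / 149 = 0.00465199 per day.
P(X > 450.9) = e^(−λ·450.9) = e^(−2.0976) ≈ 0.123.

0.123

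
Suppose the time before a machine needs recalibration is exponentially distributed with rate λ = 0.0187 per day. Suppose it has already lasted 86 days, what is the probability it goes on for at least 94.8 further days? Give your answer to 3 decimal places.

0.170

P(X > s+t | X > s) = e^(−λ(s+t))/e^(−λs) = e^(−λt), independent of s = 86.
P(X > 94.8) = e^(−1.7728) ≈ 0.170.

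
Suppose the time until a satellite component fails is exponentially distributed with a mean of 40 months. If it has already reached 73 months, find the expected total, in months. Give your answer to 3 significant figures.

113

The rate is λ = 1/40 = 0.025 per month.
By memorylessness, E[X | X > 73] = 73 + 1/λ = 73 + 40 = 113 months.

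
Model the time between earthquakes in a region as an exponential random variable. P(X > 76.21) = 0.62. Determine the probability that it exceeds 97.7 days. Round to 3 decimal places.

e^(−λ·76.21) = 0.62 ⇒ λ = −ln(0.62)/76.21 = 0.00627261.
P(X > 97.7) = e^(−0.00627261·97.7) = e^(−0.61283) ≈ 0.542.

0.542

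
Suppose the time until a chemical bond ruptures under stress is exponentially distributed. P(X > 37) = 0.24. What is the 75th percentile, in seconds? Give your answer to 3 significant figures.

35.9

e^(−λ·37) = 0.24 ⇒ λ = −ln(0.24)/37 = 0.0385707.
75th percentile: 1 − e^(−λt) = 0.75, t = −ln(0.25)/λ = 35.9416 seconds.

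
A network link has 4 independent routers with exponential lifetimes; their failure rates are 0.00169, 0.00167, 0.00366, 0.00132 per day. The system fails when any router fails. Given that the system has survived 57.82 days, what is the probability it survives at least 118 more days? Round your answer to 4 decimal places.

0.3738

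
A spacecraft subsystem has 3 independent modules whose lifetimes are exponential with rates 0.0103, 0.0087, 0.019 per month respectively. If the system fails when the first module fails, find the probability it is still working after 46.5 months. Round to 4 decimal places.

0.1708

The time to first failure is exponential with rate Σλ = 0.0103 + 0.0087 + 0.019 = 0.038.
P(min > 46.5) = e^(−0.038·46.5) = e^(−1.767) ≈ 0.1708.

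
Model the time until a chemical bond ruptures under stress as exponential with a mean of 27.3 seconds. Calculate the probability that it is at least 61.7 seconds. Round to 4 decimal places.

0.1043

The rate is λ = 1/27.3 = 0.03663 per second.
P(X > 61.7) = e^(−λ·61.7) = e^(−2.2601) ≈ 0.1043.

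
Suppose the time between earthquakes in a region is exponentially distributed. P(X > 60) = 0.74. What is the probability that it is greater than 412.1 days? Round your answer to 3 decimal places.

0.126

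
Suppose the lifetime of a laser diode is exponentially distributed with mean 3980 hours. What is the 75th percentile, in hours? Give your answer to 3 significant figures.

The rate is λ = 1/3980 = 0.000251256 per hour.
Set 1 − e^(−λt) = 0.75, so t = −ln(0.25)/λ = 1.3863/0.000251256 ≈ 5517.45 hours.

5520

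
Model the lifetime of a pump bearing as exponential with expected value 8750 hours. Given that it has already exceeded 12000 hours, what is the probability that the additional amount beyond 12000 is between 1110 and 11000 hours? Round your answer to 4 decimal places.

0.5964

The rate is λ = 1/8750 = 0.000114286 per hour.
Memoryless: the residual past 12000 is again Exp(λ).
P(1110 < residual < 11000) = e^(−λ·1110) − e^(−λ·11000) = 0.88086 − 0.28447 ≈ 0.5964.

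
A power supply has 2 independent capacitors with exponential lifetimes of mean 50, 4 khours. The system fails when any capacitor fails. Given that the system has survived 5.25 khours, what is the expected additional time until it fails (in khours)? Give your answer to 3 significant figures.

3.70

First-failure rate Σλ = 1/50 + 1/4 = 0.27.
By memorylessness the expected residual is 1/Σλ = 3.7037 khours, regardless of the 5.25 already elapsed.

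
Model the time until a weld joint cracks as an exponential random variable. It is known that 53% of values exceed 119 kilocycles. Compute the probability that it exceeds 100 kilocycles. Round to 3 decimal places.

e^(−λ·119) = 0.53 ⇒ λ = −ln(0.53)/119 = 0.00533511.
P(X > 100) = e^(−0.00533511·100) = e^(−0.53351) ≈ 0.587.

0.587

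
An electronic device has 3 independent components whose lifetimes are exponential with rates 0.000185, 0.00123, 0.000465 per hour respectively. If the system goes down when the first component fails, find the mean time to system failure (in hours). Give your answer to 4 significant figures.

531.9

The time to first failure is exponential with rate Σλ = 0.000185 + 0.00123 + 0.000465 = 0.00188.
E[min] = 1/Σλ = 1/0.00188 = 531.915 hours.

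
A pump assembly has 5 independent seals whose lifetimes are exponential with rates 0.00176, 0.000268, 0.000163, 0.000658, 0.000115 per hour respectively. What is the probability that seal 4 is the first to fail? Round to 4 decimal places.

0.2220

The time to first failure is exponential with rate Σλ = 0.00176 + 0.000268 + 0.000163 + 0.000658 + 0.000115 = 0.002964.
P(seal 4 first) = λ_4/Σλ = 0.000658/0.002964 ≈ 0.2220.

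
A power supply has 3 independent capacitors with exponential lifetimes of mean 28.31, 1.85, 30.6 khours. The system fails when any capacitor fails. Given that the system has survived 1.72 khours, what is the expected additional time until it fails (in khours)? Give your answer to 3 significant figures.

1.64

First-failure rate Σλ = 1/28.31 + 1/1.85 + 1/30.6 = 0.608543.
By memorylessness the expected residual is 1/Σλ = 1.64327 khours, regardless of the 1.72 already elapsed.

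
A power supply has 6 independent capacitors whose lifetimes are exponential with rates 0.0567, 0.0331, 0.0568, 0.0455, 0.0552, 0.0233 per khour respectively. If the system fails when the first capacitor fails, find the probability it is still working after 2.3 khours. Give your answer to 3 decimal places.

0.537

The time to first failure is exponential with rate Σλ = 0.0567 + 0.0331 + 0.0568 + 0.0455 + 0.0552 + 0.0233 = 0.2706.
P(min > 2.3) = e^(−0.2706·2.3) = e^(−0.62238) ≈ 0.537.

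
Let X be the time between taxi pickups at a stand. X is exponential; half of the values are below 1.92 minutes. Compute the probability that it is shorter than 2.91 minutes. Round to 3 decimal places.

For an exponential, median = ln(2)/λ, so λ = ln 2 / 1.92 = 0.361014 per minute.
P(X ≤ 2.91) = 1 − e^(−λ·2.91) = 1 − e^(−1.0506) ≈ 0.650.

0.650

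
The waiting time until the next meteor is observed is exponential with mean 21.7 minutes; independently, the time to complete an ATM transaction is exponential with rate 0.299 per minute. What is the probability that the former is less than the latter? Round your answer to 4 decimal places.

0.1335

λ_1 = 1/21.7 = 0.0460829, λ_2 = 0.299.
For independent exponentials, P(the former < the latter) = λ_1/(λ_1+λ_2) = 0.0460829/0.345083 ≈ 0.1335.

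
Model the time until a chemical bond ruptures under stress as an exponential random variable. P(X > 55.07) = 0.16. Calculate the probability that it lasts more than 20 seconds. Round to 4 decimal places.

0.5140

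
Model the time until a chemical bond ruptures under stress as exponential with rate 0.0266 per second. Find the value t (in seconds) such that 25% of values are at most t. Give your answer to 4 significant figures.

10.82

Set 1 − e^(−λt) = 0.25, so t = −ln(0.75)/λ = 0.28768/0.0266 ≈ 10.8151 seconds.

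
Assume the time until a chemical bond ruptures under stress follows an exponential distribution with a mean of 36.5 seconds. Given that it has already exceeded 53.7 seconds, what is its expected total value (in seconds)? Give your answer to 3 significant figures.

The rate is λ = 1/36.5 = 0.0273973 per second.
By memorylessness, E[X | X > 53.7] = 53.7 + 1/λ = 53.7 + 36.5 = 90.2 seconds.

90.2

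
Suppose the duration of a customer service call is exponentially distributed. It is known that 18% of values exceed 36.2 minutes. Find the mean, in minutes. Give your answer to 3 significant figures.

21.1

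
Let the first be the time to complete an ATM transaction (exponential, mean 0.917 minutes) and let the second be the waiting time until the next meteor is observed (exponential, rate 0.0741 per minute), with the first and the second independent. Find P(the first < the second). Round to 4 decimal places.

λ_1 = 1/0.917 = 1.09051, λ_2 = 0.0741.
For independent exponentials, P(the first < the second) = λ_1/(λ_1+λ_2) = 1.09051/1.16461 ≈ 0.9364.

0.9364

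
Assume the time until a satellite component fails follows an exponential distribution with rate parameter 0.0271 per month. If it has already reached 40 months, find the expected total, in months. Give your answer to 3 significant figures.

By memorylessness, E[X | X > 40] = 40 + 1/λ = 40 + 36.9004 = 76.9004 months.

76.9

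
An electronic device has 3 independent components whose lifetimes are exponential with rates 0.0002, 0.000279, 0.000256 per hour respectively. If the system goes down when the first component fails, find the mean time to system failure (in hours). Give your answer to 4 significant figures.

1361

The time to first failure is exponential with rate Σλ = 0.0002 + 0.000279 + 0.000256 = 0.000735.
E[min] = 1/Σλ = 1/0.000735 = 1360.54 hours.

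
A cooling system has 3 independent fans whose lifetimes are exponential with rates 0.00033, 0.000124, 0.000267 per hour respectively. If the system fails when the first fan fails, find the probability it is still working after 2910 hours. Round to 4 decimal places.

0.1227

The time to first failure is exponential with rate Σλ = 0.00033 + 0.000124 + 0.000267 = 0.000721.
P(min > 2910) = e^(−0.000721·2910) = e^(−2.0981) ≈ 0.1227.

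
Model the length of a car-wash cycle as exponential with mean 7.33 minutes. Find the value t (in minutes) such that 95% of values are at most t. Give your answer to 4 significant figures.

21.96

The rate is λ = 1/7.33 = 0.136426 per minute.
Set 1 − e^(−λt) = 0.95, so t = −ln(0.05)/λ = 2.9957/0.136426 ≈ 21.9587 minutes.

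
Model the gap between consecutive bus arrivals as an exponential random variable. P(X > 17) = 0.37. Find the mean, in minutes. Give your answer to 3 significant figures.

e^(−λ·17) = 0.37 ⇒ λ = −ln(0.37)/17 = 0.0584854.
Mean = 1/λ = 17.0983 minutes.

17.1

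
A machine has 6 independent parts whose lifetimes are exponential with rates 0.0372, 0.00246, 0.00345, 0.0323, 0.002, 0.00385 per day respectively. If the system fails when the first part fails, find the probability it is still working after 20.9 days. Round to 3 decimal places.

0.183

The time to first failure is exponential with rate Σλ = 0.0372 + 0.00246 + 0.00345 + 0.0323 + 0.002 + 0.00385 = 0.08126.
P(min > 20.9) = e^(−0.08126·20.9) = e^(−1.6983) ≈ 0.183.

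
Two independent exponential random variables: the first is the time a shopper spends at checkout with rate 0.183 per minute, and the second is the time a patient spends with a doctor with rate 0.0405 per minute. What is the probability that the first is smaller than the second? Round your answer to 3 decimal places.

0.819

λ_1 = 0.183, λ_2 = 0.0405.
For independent exponentials, P(the first < the second) = λ_1/(λ_1+λ_2) = 0.183/0.2235 ≈ 0.819.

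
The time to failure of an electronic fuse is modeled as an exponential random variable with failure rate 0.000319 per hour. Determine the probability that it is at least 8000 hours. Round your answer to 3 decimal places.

P(X > 8000) = e^(−λ·8000) = e^(−2.552) ≈ 0.078.

0.078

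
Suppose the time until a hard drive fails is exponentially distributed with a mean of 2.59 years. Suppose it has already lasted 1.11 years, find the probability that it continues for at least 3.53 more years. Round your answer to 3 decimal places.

0.256

The rate is λ = 1/2.59 = 0.3861 per year.
P(X > s+t | X > s) = e^(−λ(s+t))/e^(−λs) = e^(−λt), independent of s = 1.11.
P(X > 3.53) = e^(−1.3629) ≈ 0.256.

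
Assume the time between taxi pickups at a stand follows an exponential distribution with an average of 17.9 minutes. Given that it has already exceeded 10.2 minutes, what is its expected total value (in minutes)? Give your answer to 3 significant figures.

28.1

The rate is λ = 1/17.9 = 0.0558659 per minute.
By memorylessness, E[X | X > 10.2] = 10.2 + 1/λ = 10.2 + 17.9 = 28.1 minutes.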